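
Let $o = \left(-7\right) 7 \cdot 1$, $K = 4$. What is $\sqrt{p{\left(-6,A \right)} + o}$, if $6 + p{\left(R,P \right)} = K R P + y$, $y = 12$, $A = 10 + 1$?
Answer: $i \sqrt{307} \approx 17.521 i$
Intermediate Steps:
$A = 11$
$o = -49$ ($o = \left(-49\right) 1 = -49$)
$p{\left(R,P \right)} = 6 + 4 P R$ ($p{\left(R,P \right)} = -6 + \left(4 R P + 12\right) = -6 + \left(4 P R + 12\right) = -6 + \left(12 + 4 P R\right) = 6 + 4 P R$)
$\sqrt{p{\left(-6,A \right)} + o} = \sqrt{\left(6 + 4 \cdot 11 \left(-6\right)\right) - 49} = \sqrt{\left(6 - 264\right) - 49} = \sqrt{-258 - 49} = \sqrt{-307} = i \sqrt{307}$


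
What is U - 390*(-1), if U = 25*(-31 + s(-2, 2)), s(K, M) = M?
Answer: -335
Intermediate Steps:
U = -725 (U = 25*(-31 + 2) = 25*(-29) = -725)
U - 390*(-1) = -725 - 390*(-1) = -725 - 1*(-390) = -725 + 390 = -335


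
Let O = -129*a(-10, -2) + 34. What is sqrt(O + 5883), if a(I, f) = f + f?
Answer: sqrt(6433) ≈ 80.206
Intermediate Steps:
a(I, f) = 2*f
O = 550 (O = -258*(-2) + 34 = -129*(-4) + 34 = 516 + 34 = 550)
sqrt(O + 5883) = sqrt(550 + 5883) = sqrt(6433)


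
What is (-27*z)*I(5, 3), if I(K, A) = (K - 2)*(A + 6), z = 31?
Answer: -22599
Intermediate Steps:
I(K, A) = (-2 + K)*(6 + A)
(-27*z)*I(5, 3) = (-27*31)*(-12 - 2*3 + 6*5 + 3*5) = -837*(-12 - 6 + 30 + 15) = -837*27 = -22599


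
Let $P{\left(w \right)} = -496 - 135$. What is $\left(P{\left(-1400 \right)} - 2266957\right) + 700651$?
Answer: $-1566937$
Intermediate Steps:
$P{\left(w \right)} = -631$ ($P{\left(w \right)} = -496 - 135 = -631$)
$\left(P{\left(-1400 \right)} - 2266957\right) + 700651 = \left(-631 - 2266957\right) + 700651 = -2267588 + 700651 = -1566937$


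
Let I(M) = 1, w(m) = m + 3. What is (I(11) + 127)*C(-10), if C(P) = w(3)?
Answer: 768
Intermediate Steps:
w(m) = 3 + m
C(P) = 6 (C(P) = 3 + 3 = 6)
(I(11) + 127)*C(-10) = (1 + 127)*6 = 128*6 = 768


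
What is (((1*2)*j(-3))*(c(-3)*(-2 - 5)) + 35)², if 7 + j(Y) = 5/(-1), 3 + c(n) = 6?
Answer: 290521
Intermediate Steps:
c(n) = 3 (c(n) = -3 + 6 = 3)
j(Y) = -12 (j(Y) = -7 + 5/(-1) = -7 + 5*(-1) = -7 - 5 = -12)
(((1*2)*j(-3))*(c(-3)*(-2 - 5)) + 35)² = (((1*2)*(-12))*(3*(-2 - 5)) + 35)² = ((2*(-12))*(3*(-7)) + 35)² = (-24*(-21) + 35)² = (504 + 35)² = 539² = 290521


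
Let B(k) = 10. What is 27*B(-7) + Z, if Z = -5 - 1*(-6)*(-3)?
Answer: 247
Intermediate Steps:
Z = -23 (Z = -5 + 6*(-3) = -5 - 18 = -23)
27*B(-7) + Z = 27*10 - 23 = 270 - 23 = 247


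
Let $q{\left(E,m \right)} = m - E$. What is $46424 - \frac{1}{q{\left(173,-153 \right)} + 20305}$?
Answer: $\frac{927505095}{19979} \approx 46424.0$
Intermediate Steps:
$46424 - \frac{1}{q{\left(173,-153 \right)} + 20305} = 46424 - \frac{1}{\left(-153 - 173\right) + 20305} = 46424 - \frac{1}{-326 + 20305} = 46424 - \frac{1}{19979} = \frac{927505095}{19979}$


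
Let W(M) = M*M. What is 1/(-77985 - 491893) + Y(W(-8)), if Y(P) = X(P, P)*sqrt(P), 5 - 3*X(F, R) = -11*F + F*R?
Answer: -5147138097/569878 ≈ -9032.0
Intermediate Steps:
X(F, R) = 5/3 + 11*F/3 - F*R/3 (X(F, R) = 5/3 - (-11*F + F*R)/3 = 5/3 + (11*F/3 - F*R/3) = 5/3 + 11*F/3 - F*R/3)
W(M) = M**2
Y(P) = sqrt(P)*(5/3 - P**2/3 + 11*P/3) (Y(P) = (5/3 + 11*P/3 - P*P/3)*sqrt(P) = (5/3 + 11*P/3 - P**2/3)*sqrt(P) = (5/3 - P**2/3 + 11*P/3)*sqrt(P) = sqrt(P)*(5/3 - P**2/3 + 11*P/3))
1/(-77985 - 491893) + Y(W(-8)) = 1/(-77985 - 491893) + sqrt((-8)**2)*(5 - ((-8)**2)**2 + 11*(-8)**2)/3 = 1/(-569878) + sqrt(64)*(5 - 1*64**2 + 11*64)/3 = -1/569878 + (1/3)*8*(5 - 1*4096 + 704) = -1/569878 + (1/3)*8*(5 - 4096 + 704) = -1/569878 + (1/3)*8*(-3387) = -1/569878 - 9032 = -5147138097/569878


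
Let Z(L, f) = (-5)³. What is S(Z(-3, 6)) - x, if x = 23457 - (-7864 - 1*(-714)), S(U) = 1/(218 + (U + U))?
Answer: -979425/32 ≈ -30607.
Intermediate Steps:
Z(L, f) = -125
S(U) = 1/(218 + 2*U)
x = 30607 (x = 23457 - (-7864 + 714) = 23457 - 1*(-7150) = 23457 + 7150 = 30607)
S(Z(-3, 6)) - x = 1/(2*(109 - 125)) - 1*30607 = (½)/(-16) - 30607 = (½)*(-1/16) - 30607 = -1/32 - 30607 = -979425/32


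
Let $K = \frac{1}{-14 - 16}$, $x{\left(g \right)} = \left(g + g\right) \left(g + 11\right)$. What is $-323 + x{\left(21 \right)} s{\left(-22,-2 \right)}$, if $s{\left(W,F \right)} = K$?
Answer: $- \frac{1839}{5} \approx -367.8$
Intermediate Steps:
$x{\left(g \right)} = 2 g \left(11 + g\right)$
$K = - \frac{1}{30}$ ($K = \frac{1}{-30} = - \frac{1}{30} \approx -0.033333$)
$s{\left(W,F \right)} = - \frac{1}{30}$
$-323 + x{\left(21 \right)} s{\left(-22,-2 \right)} = -323 + 2 \cdot 21 \left(11 + 21\right) \left(- \frac{1}{30}\right) = -323 + 2 \cdot 21 \cdot 32 \left(- \frac{1}{30}\right) = -323 + 1344 \left(- \frac{1}{30}\right) = -323 - \frac{224}{5} = - \frac{1839}{5}$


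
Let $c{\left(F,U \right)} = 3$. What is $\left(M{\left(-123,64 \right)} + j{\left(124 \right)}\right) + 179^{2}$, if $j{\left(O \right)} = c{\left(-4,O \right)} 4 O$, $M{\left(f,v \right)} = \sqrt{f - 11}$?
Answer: $33529 + i \sqrt{134} \approx 33529.0 + 11.576 i$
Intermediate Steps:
$M{\left(f,v \right)} = \sqrt{-11 + f}$
$j{\left(O \right)} = 12 O$ ($j{\left(O \right)} = 3 \cdot 4 O = 12 O$)
$\left(M{\left(-123,64 \right)} + j{\left(124 \right)}\right) + 179^{2} = \left(\sqrt{-11 - 123} + 12 \cdot 124\right) + 179^{2} = \left(\sqrt{-134} + 1488\right) + 32041 = \left(i \sqrt{134} + 1488\right) + 32041 = \left(1488 + i \sqrt{134}\right) + 32041 = 33529 + i \sqrt{134}$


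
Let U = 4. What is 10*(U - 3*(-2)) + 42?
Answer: 142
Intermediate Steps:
10*(U - 3*(-2)) + 42 = 10*(4 - 3*(-2)) + 42 = 10*(4 + 6) + 42 = 10*10 + 42 = 100 + 42 = 142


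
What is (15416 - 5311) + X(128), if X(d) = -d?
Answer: 9977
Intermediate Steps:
(15416 - 5311) + X(128) = (15416 - 5311) - 1*128 = 10105 - 128 = 9977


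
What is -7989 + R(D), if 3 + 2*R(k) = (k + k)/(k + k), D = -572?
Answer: -7990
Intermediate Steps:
R(k) = -1 (R(k) = -3/2 + ((k + k)/(k + k))/2 = -3/2 + ((2*k)/((2*k)))/2 = -3/2 + ((2*k)*(1/(2*k)))/2 = -3/2 + (1/2)*1 = -3/2 + 1/2 = -1)
-7989 + R(D) = -7989 - 1 = -7990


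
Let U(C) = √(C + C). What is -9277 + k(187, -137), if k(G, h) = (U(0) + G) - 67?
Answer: -9157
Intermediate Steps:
U(C) = √2*√C (U(C) = √(2*C) = √2*√C)
k(G, h) = -67 + G (k(G, h) = (√2*√0 + G) - 67 = (√2*0 + G) - 67 = (0 + G) - 67 = G - 67 = -67 + G)
-9277 + k(187, -137) = -9277 + (-67 + 187) = -9277 + 120 = -9157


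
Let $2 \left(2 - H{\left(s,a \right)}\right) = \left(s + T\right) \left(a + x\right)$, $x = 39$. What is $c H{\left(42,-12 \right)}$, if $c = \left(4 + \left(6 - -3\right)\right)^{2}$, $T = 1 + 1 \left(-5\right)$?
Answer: $-86359$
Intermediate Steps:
$T = -4$ ($T = 1 - 5 = -4$)
$H{\left(s,a \right)} = 2 - \frac{\left(-4 + s\right) \left(39 + a\right)}{2}$ ($H{\left(s,a \right)} = 2 - \frac{\left(s - 4\right) \left(a + 39\right)}{2} = 2 - \frac{\left(-4 + s\right) \left(39 + a\right)}{2}$)
$c = 169$ ($c = \left(4 + \left(6 + 3\right)\right)^{2} = \left(4 + 9\right)^{2} = 13^{2} = 169$)
$c H{\left(42,-12 \right)} = 169 \left(80 + 2 \left(-12\right) - 819 - \left(-6\right) 42\right) = 169 \left(80 - 24 - 819 + 252\right) = 169 \left(-511\right) = -86359$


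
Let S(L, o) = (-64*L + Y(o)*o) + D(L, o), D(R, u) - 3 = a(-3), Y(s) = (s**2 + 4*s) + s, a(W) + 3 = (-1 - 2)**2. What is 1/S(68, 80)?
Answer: 1/539657 ≈ 1.8530e-6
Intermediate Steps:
a(W) = 6 (a(W) = -3 + (-1 - 2)**2 = -3 + (-3)**2 = -3 + 9 = 6)
Y(s) = s**2 + 5*s
D(R, u) = 9 (D(R, u) = 3 + 6 = 9)
S(L, o) = 9 - 64*L + o**2*(5 + o) (S(L, o) = (-64*L + (o*(5 + o))*o) + 9 = (-64*L + o**2*(5 + o)) + 9 = 9 - 64*L + o**2*(5 + o))
1/S(68, 80) = 1/(9 - 64*68 + 80**2*(5 + 80)) = 1/(9 - 4352 + 6400*85) = 1/(9 - 4352 + 544000) = 1/539657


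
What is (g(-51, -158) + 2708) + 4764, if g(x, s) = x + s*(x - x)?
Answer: 7421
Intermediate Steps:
g(x, s) = x (g(x, s) = x + s*0 = x + 0 = x)
(g(-51, -158) + 2708) + 4764 = (-51 + 2708) + 4764 = 2657 + 4764 = 7421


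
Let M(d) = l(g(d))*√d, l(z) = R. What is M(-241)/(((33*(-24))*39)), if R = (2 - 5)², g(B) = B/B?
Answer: -I*√241/3432 ≈ -0.0045234*I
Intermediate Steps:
g(B) = 1
R = 9 (R = (-3)² = 9)
l(z) = 9
M(d) = 9*√d
M(-241)/(((33*(-24))*39)) = (9*√(-241))/(((33*(-24))*39)) = (9*(I*√241))/((-792*39)) = (9*I*√241)/(-30888) = (9*I*√241)*(-1/30888) = -I*√241/3432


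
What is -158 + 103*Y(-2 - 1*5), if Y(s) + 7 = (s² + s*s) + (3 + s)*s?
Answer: 12099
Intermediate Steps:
Y(s) = -7 + 2*s² + s*(3 + s) (Y(s) = -7 + ((s² + s*s) + (3 + s)*s) = -7 + ((s² + s²) + s*(3 + s)) = -7 + (2*s² + s*(3 + s)) = -7 + 2*s² + s*(3 + s))
-158 + 103*Y(-2 - 1*5) = -158 + 103*(-7 + 3*(-2 - 1*5) + 3*(-2 - 1*5)²) = -158 + 103*(-7 + 3*(-2 - 5) + 3*(-2 - 5)²) = -158 + 103*(-7 + 3*(-7) + 3*(-7)²) = -158 + 103*(-7 - 21 + 3*49) = -158 + 103*(-7 - 21 + 147) = -158 + 103*119 = -158 + 12257 = 12099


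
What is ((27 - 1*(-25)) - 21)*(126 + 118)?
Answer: 7564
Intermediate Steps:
((27 - 1*(-25)) - 21)*(126 + 118) = ((27 + 25) - 21)*244 = (52 - 21)*244 = 31*244 = 7564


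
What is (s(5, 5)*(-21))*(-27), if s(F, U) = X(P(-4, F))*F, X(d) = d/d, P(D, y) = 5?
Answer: 2835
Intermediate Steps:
X(d) = 1
s(F, U) = F (s(F, U) = 1*F = F)
(s(5, 5)*(-21))*(-27) = (5*(-21))*(-27) = -105*(-27) = 2835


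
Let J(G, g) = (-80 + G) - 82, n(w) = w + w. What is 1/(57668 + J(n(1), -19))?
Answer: 1/57508 ≈ 1.7389e-5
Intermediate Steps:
n(w) = 2*w
J(G, g) = -162 + G
1/(57668 + J(n(1), -19)) = 1/(57668 + (-162 + 2*1)) = 1/(57668 + (-162 + 2)) = 1/(57668 - 160) = 1/57508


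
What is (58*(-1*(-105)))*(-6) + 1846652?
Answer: 1810112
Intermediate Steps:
(58*(-1*(-105)))*(-6) + 1846652 = (58*105)*(-6) + 1846652 = 6090*(-6) + 1846652 = -36540 + 1846652 = 1810112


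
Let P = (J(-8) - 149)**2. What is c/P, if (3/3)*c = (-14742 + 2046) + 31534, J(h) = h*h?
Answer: 18838/7225 ≈ 2.6073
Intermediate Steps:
J(h) = h**2
c = 18838 (c = (-14742 + 2046) + 31534 = -12696 + 31534 = 18838)
P = 7225 (P = ((-8)**2 - 149)**2 = (64 - 149)**2 = (-85)**2 = 7225)
c/P = 18838/7225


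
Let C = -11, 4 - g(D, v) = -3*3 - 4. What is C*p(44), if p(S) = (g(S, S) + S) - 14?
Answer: -517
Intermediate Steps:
g(D, v) = 17 (g(D, v) = 4 - (-3*3 - 4) = 4 - (-9 - 4) = 4 - 1*(-13) = 4 + 13 = 17)
p(S) = 3 + S (p(S) = (17 + S) - 14 = 3 + S)
C*p(44) = -11*(3 + 44) = -11*47 = -517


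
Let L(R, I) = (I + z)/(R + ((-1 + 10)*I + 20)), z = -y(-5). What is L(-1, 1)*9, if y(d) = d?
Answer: 27/14 ≈ 1.9286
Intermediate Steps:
z = 5 (z = -1*(-5) = 5)
L(R, I) = (5 + I)/(20 + R + 9*I) (L(R, I) = (I + 5)/(R + ((-1 + 10)*I + 20)) = (5 + I)/(R + (9*I + 20)) = (5 + I)/(R + (20 + 9*I)) = (5 + I)/(20 + R + 9*I))
L(-1, 1)*9 = ((5 + 1)/(20 - 1 + 9*1))*9 = (6/(20 - 1 + 9))*9 = (6/28)*9 = ((1/28)*6)*9 = (3/14)*9 = 27/14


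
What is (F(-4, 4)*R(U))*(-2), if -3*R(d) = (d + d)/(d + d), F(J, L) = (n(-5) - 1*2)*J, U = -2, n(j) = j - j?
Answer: 16/3 ≈ 5.3333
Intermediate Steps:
n(j) = 0
F(J, L) = -2*J (F(J, L) = (0 - 1*2)*J = (0 - 2)*J = -2*J)
R(d) = -⅓ (R(d) = -(d + d)/(3*(d + d)) = -2*d/(3*(2*d)) = -2*d*1/(2*d)/3 = -⅓*1 = -⅓)
(F(-4, 4)*R(U))*(-2) = (-2*(-4)*(-⅓))*(-2) = (8*(-⅓))*(-2) = -8/3*(-2) = 16/3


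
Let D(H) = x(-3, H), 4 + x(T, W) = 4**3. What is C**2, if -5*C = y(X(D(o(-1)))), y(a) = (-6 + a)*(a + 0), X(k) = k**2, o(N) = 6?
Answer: 6696087782400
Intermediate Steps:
x(T, W) = 60 (x(T, W) = -4 + 4**3 = -4 + 64 = 60)
D(H) = 60
y(a) = a*(-6 + a) (y(a) = (-6 + a)*a = a*(-6 + a))
C = -2587680 (C = -60**2*(-6 + 60**2)/5 = -720*(-6 + 3600) = -720*3594 = -1/5*12938400 = -2587680)
C**2 = (-2587680)**2 = 6696087782400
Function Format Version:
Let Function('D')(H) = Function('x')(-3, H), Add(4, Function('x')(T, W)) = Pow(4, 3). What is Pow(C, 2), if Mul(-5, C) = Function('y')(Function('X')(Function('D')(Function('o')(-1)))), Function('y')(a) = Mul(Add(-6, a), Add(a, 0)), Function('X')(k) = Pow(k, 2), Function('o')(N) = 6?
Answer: 6696087782400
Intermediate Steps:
Function('x')(T, W) = 60 (Function('x')(T, W) = Add(-4, Pow(4, 3)) = Add(-4, 64) = 60)
Function('D')(H) = 60
Function('y')(a) = Mul(a, Add(-6, a)) (Function('y')(a) = Mul(Add(-6, a), a) = Mul(a, Add(-6, a)))
C = -2587680 (C = Mul(Rational(-1, 5), Mul(Pow(60, 2), Add(-6, Pow(60, 2)))) = Mul(Rational(-1, 5), Mul(3600, Add(-6, 3600))) = Mul(Rational(-1, 5), Mul(3600, 3594)) = Mul(Rational(-1, 5), 12938400) = -2587680)
Pow(C, 2) = Pow(-2587680, 2) = 6696087782400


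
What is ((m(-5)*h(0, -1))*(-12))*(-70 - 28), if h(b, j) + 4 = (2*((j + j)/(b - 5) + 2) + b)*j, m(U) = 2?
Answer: -103488/5 ≈ -20698.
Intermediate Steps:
h(b, j) = -4 + j*(4 + b + 4*j/(-5 + b)) (h(b, j) = -4 + (2*((j + j)/(b - 5) + 2) + b)*j = -4 + (2*((2*j)/(-5 + b) + 2) + b)*j = -4 + (2*(2*j/(-5 + b) + 2) + b)*j = -4 + (2*(2 + 2*j/(-5 + b)) + b)*j = -4 + ((4 + 4*j/(-5 + b)) + b)*j = -4 + (4 + b + 4*j/(-5 + b))*j = -4 + j*(4 + b + 4*j/(-5 + b)))
((m(-5)*h(0, -1))*(-12))*(-70 - 28) = ((2*((20 - 20*(-1) - 4*0 + 4*(-1)**2 - 1*0**2 - 1*0*(-1))/(-5 + 0)))*(-12))*(-70 - 28) = ((2*((20 + 20 + 0 + 4*1 - 1*0 + 0)/(-5)))*(-12))*(-98) = ((2*(-(20 + 20 + 0 + 4 + 0 + 0)/5))*(-12))*(-98) = ((2*(-1/5*44))*(-12))*(-98) = ((2*(-44/5))*(-12))*(-98) = -88/5*(-12)*(-98) = (1056/5)*(-98) = -103488/5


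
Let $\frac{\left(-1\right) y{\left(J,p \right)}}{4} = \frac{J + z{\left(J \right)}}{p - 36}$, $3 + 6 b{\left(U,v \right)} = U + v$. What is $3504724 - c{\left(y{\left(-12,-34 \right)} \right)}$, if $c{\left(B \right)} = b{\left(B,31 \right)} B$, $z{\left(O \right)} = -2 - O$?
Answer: $\frac{12879862652}{3675} \approx 3.5047 \cdot 10^{6}$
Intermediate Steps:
$b{\left(U,v \right)} = - \frac{1}{2} + \frac{U}{6} + \frac{v}{6}$ ($b{\left(U,v \right)} = - \frac{1}{2} + \frac{U + v}{6} = - \frac{1}{2} + \left(\frac{U}{6} + \frac{v}{6}\right) = - \frac{1}{2} + \frac{U}{6} + \frac{v}{6}$)
$y{\left(J,p \right)} = \frac{8}{-36 + p}$ ($y{\left(J,p \right)} = - 4 \frac{J - \left(2 + J\right)}{p - 36} = - 4 \left(- \frac{2}{-36 + p}\right) = \frac{8}{-36 + p}$)
$c{\left(B \right)} = B \left(\frac{14}{3} + \frac{B}{6}\right)$ ($c{\left(B \right)} = \left(- \frac{1}{2} + \frac{B}{6} + \frac{1}{6} \cdot 31\right) B = \left(- \frac{1}{2} + \frac{B}{6} + \frac{31}{6}\right) B = \left(\frac{14}{3} + \frac{B}{6}\right) B = B \left(\frac{14}{3} + \frac{B}{6}\right)$)
$3504724 - c{\left(y{\left(-12,-34 \right)} \right)} = 3504724 - \frac{\frac{8}{-36 - 34} \left(28 + \frac{8}{-36 - 34}\right)}{6} = 3504724 - \frac{\frac{8}{-70} \left(28 + \frac{8}{-70}\right)}{6} = 3504724 - \frac{8 \left(- \frac{1}{70}\right) \left(28 + 8 \left(- \frac{1}{70}\right)\right)}{6} = 3504724 - \frac{1}{6} \left(- \frac{4}{35}\right) \left(28 - \frac{4}{35}\right) = 3504724 - \frac{1}{6} \left(- \frac{4}{35}\right) \frac{976}{35} = 3504724 - - \frac{1952}{3675} = 3504724 + \frac{1952}{3675} = \frac{12879862652}{3675}$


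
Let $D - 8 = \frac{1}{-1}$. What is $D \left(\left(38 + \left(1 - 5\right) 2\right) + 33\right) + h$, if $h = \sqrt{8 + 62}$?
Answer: $441 + \sqrt{70} \approx 449.37$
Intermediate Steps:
$D = 7$ ($D = 8 + \frac{1}{-1} = 8 - 1 = 7$)
$h = \sqrt{70} \approx 8.3666$
$D \left(\left(38 + \left(1 - 5\right) 2\right) + 33\right) + h = 7 \left(\left(38 + \left(1 - 5\right) 2\right) + 33\right) + \sqrt{70} = 7 \left(\left(38 - 8\right) + 33\right) + \sqrt{70} = 7 \left(30 + 33\right) + \sqrt{70} = 7 \cdot 63 + \sqrt{70} = 441 + \sqrt{70}$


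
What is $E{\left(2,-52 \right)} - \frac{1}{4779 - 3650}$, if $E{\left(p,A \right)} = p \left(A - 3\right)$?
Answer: $- \frac{124191}{1129} \approx -110.0$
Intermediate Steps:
$E{\left(p,A \right)} = p \left(-3 + A\right)$
$E{\left(2,-52 \right)} - \frac{1}{4779 - 3650} = 2 \left(-3 - 52\right) - \frac{1}{4779 - 3650} = 2 \left(-55\right) - \frac{1}{1129} = -110 - \frac{1}{1129} = - \frac{124191}{1129}$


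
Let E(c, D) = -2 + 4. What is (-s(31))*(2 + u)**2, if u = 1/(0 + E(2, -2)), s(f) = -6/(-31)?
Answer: -75/62 ≈ -1.2097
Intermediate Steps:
E(c, D) = 2
s(f) = 6/31 (s(f) = -6*(-1/31) = 6/31)
u = 1/2 (u = 1/(0 + 2) = 1/2 ≈ 0.50000)
(-s(31))*(2 + u)**2 = (-1*6/31)*(2 + 1/2)**2 = -6*(5/2)**2/31 = -6/31*25/4 = -75/62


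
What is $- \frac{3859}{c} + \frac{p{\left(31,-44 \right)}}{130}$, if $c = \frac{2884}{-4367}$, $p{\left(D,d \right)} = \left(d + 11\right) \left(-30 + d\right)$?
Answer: $\frac{1098917809}{187460} \approx 5862.1$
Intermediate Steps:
$p{\left(D,d \right)} = \left(-30 + d\right) \left(11 + d\right)$ ($p{\left(D,d \right)} = \left(11 + d\right) \left(-30 + d\right) = \left(-30 + d\right) \left(11 + d\right)$)
$c = - \frac{2884}{4367}$ ($c = 2884 \left(- \frac{1}{4367}\right) = - \frac{2884}{4367} \approx -0.66041$)
$- \frac{3859}{c} + \frac{p{\left(31,-44 \right)}}{130} = - \frac{3859}{- \frac{2884}{4367}} + \frac{-330 + \left(-44\right)^{2} - -836}{130} = \left(-3859\right) \left(- \frac{4367}{2884}\right) + \left(-330 + 1936 + 836\right) \frac{1}{130} = \frac{16852253}{2884} + 2442 \cdot \frac{1}{130} = \frac{16852253}{2884} + \frac{1221}{65} = \frac{1098917809}{187460}$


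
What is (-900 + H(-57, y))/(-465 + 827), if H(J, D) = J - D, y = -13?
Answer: -472/181 ≈ -2.6077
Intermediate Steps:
(-900 + H(-57, y))/(-465 + 827) = (-900 + (-57 - 1*(-13)))/(-465 + 827) = (-900 + (-57 + 13))/362 = (-900 - 44)*(1/362) = -944*1/362 = -472/181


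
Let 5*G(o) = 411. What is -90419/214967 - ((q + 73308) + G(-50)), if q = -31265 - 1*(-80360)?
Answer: -131651832037/1074835 ≈ -1.2249e+5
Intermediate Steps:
q = 49095 (q = -31265 + 80360 = 49095)
G(o) = 411/5 (G(o) = (⅕)*411 = 411/5)
-90419/214967 - ((q + 73308) + G(-50)) = -90419/214967 - ((49095 + 73308) + 411/5) = -90419*1/214967 - (122403 + 411/5) = -90419/214967 - 1*612426/5 = -90419/214967 - 612426/5 = -131651832037/1074835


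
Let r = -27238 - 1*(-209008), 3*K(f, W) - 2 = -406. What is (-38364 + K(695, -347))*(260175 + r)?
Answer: -17014293240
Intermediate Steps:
K(f, W) = -404/3 (K(f, W) = 2/3 + (1/3)*(-406) = 2/3 - 406/3 = -404/3)
r = 181770 (r = -27238 + 209008 = 181770)
(-38364 + K(695, -347))*(260175 + r) = (-38364 - 404/3)*(260175 + 181770) = -115496/3*441945 = -17014293240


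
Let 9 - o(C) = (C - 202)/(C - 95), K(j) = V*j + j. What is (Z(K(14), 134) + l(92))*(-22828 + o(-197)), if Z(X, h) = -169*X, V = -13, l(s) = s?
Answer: -47451118187/73 ≈ -6.5002e+8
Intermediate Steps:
K(j) = -12*j (K(j) = -13*j + j = -12*j)
o(C) = 9 - (-202 + C)/(-95 + C) (o(C) = 9 - (C - 202)/(C - 95) = 9 - (-202 + C)/(-95 + C))
(Z(K(14), 134) + l(92))*(-22828 + o(-197)) = (-(-2028)*14 + 92)*(-22828 + (-653 + 8*(-197))/(-95 - 197)) = (-169*(-168) + 92)*(-22828 + (-653 - 1576)/(-292)) = (28392 + 92)*(-22828 - 1/292*(-2229)) = 28484*(-22828 + 2229/292) = 28484*(-6663547/292) = -47451118187/73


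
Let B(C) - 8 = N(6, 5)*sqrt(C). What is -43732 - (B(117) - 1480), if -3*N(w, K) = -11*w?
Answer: -42260 - 66*sqrt(13) ≈ -42498.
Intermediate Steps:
N(w, K) = 11*w/3 (N(w, K) = -(-11)*w/3 = 11*w/3)
B(C) = 8 + 22*sqrt(C) (B(C) = 8 + ((11/3)*6)*sqrt(C) = 8 + 22*sqrt(C))
-43732 - (B(117) - 1480) = -43732 - ((8 + 22*sqrt(117)) - 1480) = -43732 - ((8 + 22*(3*sqrt(13))) - 1480) = -43732 - ((8 + 66*sqrt(13)) - 1480) = -43732 - (-1472 + 66*sqrt(13)) = -43732 + (1472 - 66*sqrt(13)) = -42260 - 66*sqrt(13)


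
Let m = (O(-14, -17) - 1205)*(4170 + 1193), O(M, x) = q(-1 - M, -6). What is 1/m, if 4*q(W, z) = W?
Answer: -4/25779941 ≈ -1.5516e-7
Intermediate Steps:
q(W, z) = W/4
O(M, x) = -¼ - M/4 (O(M, x) = (-1 - M)/4 = -¼ - M/4)
m = -25779941/4 (m = ((-¼ - ¼*(-14)) - 1205)*(4170 + 1193) = ((-¼ + 7/2) - 1205)*5363 = (13/4 - 1205)*5363 = -4807/4*5363 = -25779941/4 ≈ -6.4450e+6)
1/m = 1/(-25779941/4) = -4/25779941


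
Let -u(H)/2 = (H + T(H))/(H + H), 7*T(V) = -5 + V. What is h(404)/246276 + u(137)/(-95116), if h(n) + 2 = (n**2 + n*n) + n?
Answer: 7453209644653/5616092926836 ≈ 1.3271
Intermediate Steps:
T(V) = -5/7 + V/7 (T(V) = (-5 + V)/7 = -5/7 + V/7)
u(H) = -(-5/7 + 8*H/7)/H (u(H) = -2*(H + (-5/7 + H/7))/(H + H) = -2*(-5/7 + 8*H/7)/(2*H) = -2*(-5/7 + 8*H/7)*1/(2*H) = -(-5/7 + 8*H/7)/H)
h(n) = -2 + n + 2*n**2 (h(n) = -2 + ((n**2 + n*n) + n) = -2 + ((n**2 + n**2) + n) = -2 + (2*n**2 + n) = -2 + (n + 2*n**2) = -2 + n + 2*n**2)
h(404)/246276 + u(137)/(-95116) = (-2 + 404 + 2*404**2)/246276 + ((1/7)*(5 - 8*137)/137)/(-95116) = (-2 + 404 + 2*163216)*(1/246276) + ((1/7)*(1/137)*(5 - 1096))*(-1/95116) = (-2 + 404 + 326432)*(1/246276) + ((1/7)*(1/137)*(-1091))*(-1/95116) = 326834*(1/246276) - 1091/959*(-1/95116) = 163417/123138 + 1091/91216244 = 7453209644653/5616092926836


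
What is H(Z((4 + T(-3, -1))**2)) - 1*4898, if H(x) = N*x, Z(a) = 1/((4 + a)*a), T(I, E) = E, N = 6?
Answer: -191020/39 ≈ -4897.9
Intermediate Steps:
Z(a) = 1/(a*(4 + a))
H(x) = 6*x
H(Z((4 + T(-3, -1))**2)) - 1*4898 = 6*(1/(((4 - 1)**2)*(4 + (4 - 1)**2))) - 1*4898 = 6*(1/((3**2)*(4 + 3**2))) - 4898 = 6*(1/(9*(4 + 9))) - 4898 = 6*((1/9)/13) - 4898 = 6*((1/9)*(1/13)) - 4898 = 6*(1/117) - 4898 = 2/39 - 4898 = -191020/39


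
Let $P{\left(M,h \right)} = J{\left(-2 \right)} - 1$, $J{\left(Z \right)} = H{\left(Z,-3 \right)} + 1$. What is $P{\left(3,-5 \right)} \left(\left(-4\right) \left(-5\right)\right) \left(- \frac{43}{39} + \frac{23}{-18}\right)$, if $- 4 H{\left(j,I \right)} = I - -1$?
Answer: $- \frac{2785}{117} \approx -23.803$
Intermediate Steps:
$H{\left(j,I \right)} = - \frac{1}{4} - \frac{I}{4}$ ($H{\left(j,I \right)} = - \frac{I - -1}{4} = - \frac{I + 1}{4} = - \frac{1 + I}{4} = - \frac{1}{4} - \frac{I}{4}$)
$J{\left(Z \right)} = \frac{3}{2}$ ($J{\left(Z \right)} = \left(- \frac{1}{4} - - \frac{3}{4}\right) + 1 = \left(- \frac{1}{4} + \frac{3}{4}\right) + 1 = \frac{1}{2} + 1 = \frac{3}{2}$)
$P{\left(M,h \right)} = \frac{1}{2}$ ($P{\left(M,h \right)} = \frac{3}{2} - 1 = \frac{1}{2}$)
$P{\left(3,-5 \right)} \left(\left(-4\right) \left(-5\right)\right) \left(- \frac{43}{39} + \frac{23}{-18}\right) = \frac{\left(-4\right) \left(-5\right)}{2} \left(- \frac{43}{39} + \frac{23}{-18}\right) = \frac{1}{2} \cdot 20 \left(\left(-43\right) \frac{1}{39} + 23 \left(- \frac{1}{18}\right)\right) = 10 \left(- \frac{43}{39} - \frac{23}{18}\right) = 10 \left(- \frac{557}{234}\right) = - \frac{2785}{117}$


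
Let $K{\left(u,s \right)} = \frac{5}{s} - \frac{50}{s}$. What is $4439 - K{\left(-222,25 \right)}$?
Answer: $\frac{22204}{5} \approx 4440.8$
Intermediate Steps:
$K{\left(u,s \right)} = - \frac{45}{s}$
$4439 - K{\left(-222,25 \right)} = 4439 - - \frac{45}{25} = 4439 - \left(-45\right) \frac{1}{25} = 4439 - - \frac{9}{5} = 4439 + \frac{9}{5} = \frac{22204}{5}$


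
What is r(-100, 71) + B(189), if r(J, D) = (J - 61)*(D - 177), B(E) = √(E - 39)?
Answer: 17066 + 5*√6 ≈ 17078.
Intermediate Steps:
B(E) = √(-39 + E)
r(J, D) = (-177 + D)*(-61 + J) (r(J, D) = (-61 + J)*(-177 + D) = (-177 + D)*(-61 + J))
r(-100, 71) + B(189) = (10797 - 177*(-100) - 61*71 + 71*(-100)) + √(-39 + 189) = (10797 + 17700 - 4331 - 7100) + √150 = 17066 + 5*√6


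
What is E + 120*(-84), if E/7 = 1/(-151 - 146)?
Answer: -2993767/297 ≈ -10080.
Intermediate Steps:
E = -7/297 (E = 7/(-151 - 146) = 7/(-297) = 7*(-1/297) = -7/297 ≈ -0.023569)
E + 120*(-84) = -7/297 + 120*(-84) = -7/297 - 10080 = -2993767/297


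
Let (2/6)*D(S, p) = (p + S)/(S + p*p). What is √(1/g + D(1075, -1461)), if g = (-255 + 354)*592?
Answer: I*√3570865266405481/2607562716 ≈ 0.022917*I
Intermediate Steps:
D(S, p) = 3*(S + p)/(S + p²) (D(S, p) = 3*((p + S)/(S + p*p)) = 3*((S + p)/(S + p²)) = 3*(S + p)/(S + p²))
g = 58608 (g = 99*592 = 58608)
√(1/g + D(1075, -1461)) = √(1/58608 + 3*(1075 - 1461)/(1075 + (-1461)²)) = √(1/58608 + 3*(-386)/(1075 + 2134521)) = √(1/58608 + 3*(-386)/2135596) = √(1/58608 + 3*(1/2135596)*(-386)) = √(1/58608 - 579/1067798) = √(-16433117/31290752592) = I*√3570865266405481/2607562716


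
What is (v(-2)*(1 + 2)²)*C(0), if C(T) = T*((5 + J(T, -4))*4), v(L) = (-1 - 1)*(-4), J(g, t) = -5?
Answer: 0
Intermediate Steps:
v(L) = 8 (v(L) = -2*(-4) = 8)
C(T) = 0 (C(T) = T*((5 - 5)*4) = T*(0*4) = T*0 = 0)
(v(-2)*(1 + 2)²)*C(0) = (8*(1 + 2)²)*0 = (8*3²)*0 = (8*9)*0 = 72*0 = 0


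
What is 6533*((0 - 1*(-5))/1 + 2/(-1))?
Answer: 19599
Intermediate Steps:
6533*((0 - 1*(-5))/1 + 2/(-1)) = 6533*((0 + 5)*1 + 2*(-1)) = 6533*(5*1 - 2) = 6533*(5 - 2) = 6533*3 = 19599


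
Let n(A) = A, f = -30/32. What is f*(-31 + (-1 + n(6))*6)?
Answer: 15/16 ≈ 0.93750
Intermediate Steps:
f = -15/16 (f = -30*1/32 = -15/16 ≈ -0.93750)
f*(-31 + (-1 + n(6))*6) = -15*(-31 + (-1 + 6)*6)/16 = -15*(-31 + 5*6)/16 = -15*(-31 + 30)/16 = -15/16*(-1) = 15/16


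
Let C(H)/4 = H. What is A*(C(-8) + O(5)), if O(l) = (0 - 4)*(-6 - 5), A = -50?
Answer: -600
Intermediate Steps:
C(H) = 4*H
O(l) = 44 (O(l) = -4*(-11) = 44)
A*(C(-8) + O(5)) = -50*(4*(-8) + 44) = -50*(-32 + 44) = -50*12 = -600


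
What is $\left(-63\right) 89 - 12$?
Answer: $-5619$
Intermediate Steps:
$\left(-63\right) 89 - 12 = -5607 - 12 = -5619$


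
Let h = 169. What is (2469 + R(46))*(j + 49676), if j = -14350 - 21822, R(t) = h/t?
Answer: 767992736/23 ≈ 3.3391e+7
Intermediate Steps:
R(t) = 169/t
j = -36172
(2469 + R(46))*(j + 49676) = (2469 + 169/46)*(-36172 + 49676) = (2469 + 169*(1/46))*13504 = (2469 + 169/46)*13504 = (113743/46)*13504 = 767992736/23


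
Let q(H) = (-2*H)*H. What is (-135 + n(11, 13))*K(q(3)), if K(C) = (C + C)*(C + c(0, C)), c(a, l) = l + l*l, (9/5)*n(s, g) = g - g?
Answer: 1399680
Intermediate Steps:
n(s, g) = 0 (n(s, g) = 5*(g - g)/9 = (5/9)*0 = 0)
c(a, l) = l + l²
q(H) = -2*H²
K(C) = 2*C*(C + C*(1 + C)) (K(C) = (C + C)*(C + C*(1 + C)) = (2*C)*(C + C*(1 + C)) = 2*C*(C + C*(1 + C)))
(-135 + n(11, 13))*K(q(3)) = (-135 + 0)*(2*(-2*3²)²*(2 - 2*3²)) = -270*(-2*9)²*(2 - 2*9) = -270*(-18)²*(2 - 18) = -270*324*(-16) = -135*(-10368) = 1399680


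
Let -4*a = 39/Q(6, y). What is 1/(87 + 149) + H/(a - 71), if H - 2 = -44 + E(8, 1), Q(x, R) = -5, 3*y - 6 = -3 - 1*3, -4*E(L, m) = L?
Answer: 209061/325916 ≈ 0.64146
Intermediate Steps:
E(L, m) = -L/4
y = 0 (y = 2 + (-3 - 1*3)/3 = 2 + (-3 - 3)/3 = 2 + (⅓)*(-6) = 2 - 2 = 0)
H = -44 (H = 2 + (-44 - ¼*8) = 2 + (-44 - 2) = 2 - 46 = -44)
a = 39/20 (a = -39/(4*(-5)) = -39*(-1)/(4*5) = -¼*(-39/5) = 39/20 ≈ 1.9500)
1/(87 + 149) + H/(a - 71) = 1/(87 + 149) - 44/(39/20 - 71) = 1/236 - 44/(-1381/20) = 1/236 - 44*(-20/1381) = 1/236 + 880/1381 = 209061/325916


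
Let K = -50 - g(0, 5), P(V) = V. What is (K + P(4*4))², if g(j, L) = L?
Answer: 1521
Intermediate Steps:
K = -55 (K = -50 - 1*5 = -50 - 5 = -55)
(K + P(4*4))² = (-55 + 4*4)² = (-55 + 16)² = (-39)² = 1521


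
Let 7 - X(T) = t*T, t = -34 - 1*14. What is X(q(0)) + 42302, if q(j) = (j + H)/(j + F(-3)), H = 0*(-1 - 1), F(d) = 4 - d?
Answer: 42309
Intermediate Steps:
H = 0 (H = 0*(-2) = 0)
t = -48 (t = -34 - 14 = -48)
q(j) = j/(7 + j) (q(j) = (j + 0)/(j + (4 - 1*(-3))) = j/(j + (4 + 3)) = j/(j + 7) = j/(7 + j))
X(T) = 7 + 48*T (X(T) = 7 - (-48)*T = 7 + 48*T)
X(q(0)) + 42302 = (7 + 48*(0/(7 + 0))) + 42302 = (7 + 48*(0/7)) + 42302 = (7 + 48*(0*(⅐))) + 42302 = (7 + 48*0) + 42302 = (7 + 0) + 42302 = 7 + 42302 = 42309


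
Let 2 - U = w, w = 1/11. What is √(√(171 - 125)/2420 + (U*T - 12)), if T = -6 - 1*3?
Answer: √(-353100 + 5*√46)/110 ≈ 5.4018*I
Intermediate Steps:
w = 1/11 ≈ 0.090909
U = 21/11 (U = 2 - 1*1/11 = 2 - 1/11 = 21/11 ≈ 1.9091)
T = -9 (T = -6 - 3 = -9)
√(√(171 - 125)/2420 + (U*T - 12)) = √(√(171 - 125)/2420 + ((21/11)*(-9) - 12)) = √(√46*(1/2420) + (-189/11 - 12)) = √(√46/2420 - 321/11) = √(-321/11 + √46/2420)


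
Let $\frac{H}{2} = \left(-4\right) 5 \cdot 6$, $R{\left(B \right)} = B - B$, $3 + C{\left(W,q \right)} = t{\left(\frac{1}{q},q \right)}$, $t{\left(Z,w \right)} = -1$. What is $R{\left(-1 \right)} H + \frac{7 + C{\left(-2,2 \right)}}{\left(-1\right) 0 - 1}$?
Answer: $-3$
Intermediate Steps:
$C{\left(W,q \right)} = -4$ ($C{\left(W,q \right)} = -3 - 1 = -4$)
$R{\left(B \right)} = 0$
$H = -240$ ($H = 2 \left(-4\right) 5 \cdot 6 = 2 \left(\left(-20\right) 6\right) = 2 \left(-120\right) = -240$)
$R{\left(-1 \right)} H + \frac{7 + C{\left(-2,2 \right)}}{\left(-1\right) 0 - 1} = 0 \left(-240\right) + \frac{7 - 4}{\left(-1\right) 0 - 1} = 0 + \frac{3}{0 - 1} = 0 + \frac{3}{-1} = 0 + 3 \left(-1\right) = 0 - 3 = -3$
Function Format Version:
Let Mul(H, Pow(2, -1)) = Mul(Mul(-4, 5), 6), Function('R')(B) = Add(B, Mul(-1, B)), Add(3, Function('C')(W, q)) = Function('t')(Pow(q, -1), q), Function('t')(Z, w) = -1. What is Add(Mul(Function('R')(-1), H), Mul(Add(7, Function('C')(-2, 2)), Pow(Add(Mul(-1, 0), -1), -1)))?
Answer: -3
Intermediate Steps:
Function('C')(W, q) = -4 (Function('C')(W, q) = Add(-3, -1) = -4)
Function('R')(B) = 0
H = -240 (H = Mul(2, Mul(Mul(-4, 5), 6)) = Mul(2, Mul(-20, 6)) = Mul(2, -120) = -240)
Add(Mul(Function('R')(-1), H), Mul(Add(7, Function('C')(-2, 2)), Pow(Add(Mul(-1, 0), -1), -1))) = Add(Mul(0, -240), Mul(Add(7, -4), Pow(Add(Mul(-1, 0), -1), -1))) = Add(0, Mul(3, Pow(Add(0, -1), -1))) = Add(0, Mul(3, Pow(-1, -1))) = Add(0, Mul(3, -1)) = Add(0, -3) = -3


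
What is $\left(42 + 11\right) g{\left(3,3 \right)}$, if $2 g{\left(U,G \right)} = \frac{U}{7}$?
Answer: $\frac{159}{14} \approx 11.357$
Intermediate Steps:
$g{\left(U,G \right)} = \frac{U}{14}$ ($g{\left(U,G \right)} = \frac{U \frac{1}{7}}{2} = \frac{\frac{1}{7} U}{2} = \frac{U}{14}$)
$\left(42 + 11\right) g{\left(3,3 \right)} = \left(42 + 11\right) \frac{1}{14} \cdot 3 = 53 \cdot \frac{3}{14} = \frac{159}{14}$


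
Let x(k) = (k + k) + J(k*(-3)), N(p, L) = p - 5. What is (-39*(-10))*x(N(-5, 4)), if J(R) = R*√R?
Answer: -7800 + 11700*√30 ≈ 56284.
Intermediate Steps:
J(R) = R^(3/2)
N(p, L) = -5 + p
x(k) = 2*k + 3*√3*(-k)^(3/2) (x(k) = (k + k) + (k*(-3))^(3/2) = 2*k + (-3*k)^(3/2) = 2*k + 3*√3*(-k)^(3/2))
(-39*(-10))*x(N(-5, 4)) = (-39*(-10))*(2*(-5 - 5) + 3*√3*(-(-5 - 5))^(3/2)) = 390*(2*(-10) + 3*√3*(-1*(-10))^(3/2)) = 390*(-20 + 3*√3*10^(3/2)) = 390*(-20 + 3*√3*(10*√10)) = 390*(-20 + 30*√30) = -7800 + 11700*√30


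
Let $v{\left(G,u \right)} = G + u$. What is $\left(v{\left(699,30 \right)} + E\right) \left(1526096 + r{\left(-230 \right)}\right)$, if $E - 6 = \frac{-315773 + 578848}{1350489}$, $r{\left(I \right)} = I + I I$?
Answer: $\frac{223930475649620}{192927} \approx 1.1607 \cdot 10^{9}$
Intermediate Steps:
$r{\left(I \right)} = I + I^{2}$
$E = \frac{8366009}{1350489}$ ($E = 6 + \frac{-315773 + 578848}{1350489} = 6 + 263075 \cdot \frac{1}{1350489} = 6 + \frac{263075}{1350489} = \frac{8366009}{1350489} \approx 6.1948$)
$\left(v{\left(699,30 \right)} + E\right) \left(1526096 + r{\left(-230 \right)}\right) = \left(\left(699 + 30\right) + \frac{8366009}{1350489}\right) \left(1526096 - 230 \left(1 - 230\right)\right) = \left(729 + \frac{8366009}{1350489}\right) \left(1526096 - -52670\right) = \frac{992872490 \left(1526096 + 52670\right)}{1350489} = \frac{992872490}{1350489} \cdot 1578766 = \frac{223930475649620}{192927}$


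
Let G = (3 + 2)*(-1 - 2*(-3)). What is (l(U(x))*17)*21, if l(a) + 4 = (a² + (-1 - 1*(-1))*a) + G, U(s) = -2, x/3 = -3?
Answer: 8925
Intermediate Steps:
x = -9 (x = 3*(-3) = -9)
G = 25 (G = 5*(-1 + 6) = 5*5 = 25)
l(a) = 21 + a² (l(a) = -4 + ((a² + (-1 - 1*(-1))*a) + 25) = -4 + ((a² + (-1 + 1)*a) + 25) = -4 + ((a² + 0*a) + 25) = -4 + ((a² + 0) + 25) = -4 + (a² + 25) = -4 + (25 + a²) = 21 + a²)
(l(U(x))*17)*21 = ((21 + (-2)²)*17)*21 = ((21 + 4)*17)*21 = (25*17)*21 = 425*21 = 8925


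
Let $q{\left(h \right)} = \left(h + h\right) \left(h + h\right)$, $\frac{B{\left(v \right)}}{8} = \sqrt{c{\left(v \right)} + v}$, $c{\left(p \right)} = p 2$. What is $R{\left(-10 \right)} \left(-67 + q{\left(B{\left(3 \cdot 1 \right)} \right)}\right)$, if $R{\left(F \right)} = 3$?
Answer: $6711$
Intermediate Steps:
$c{\left(p \right)} = 2 p$
$B{\left(v \right)} = 8 \sqrt{3} \sqrt{v}$ ($B{\left(v \right)} = 8 \sqrt{2 v + v} = 8 \sqrt{3 v} = 8 \sqrt{3} \sqrt{v}$)
$q{\left(h \right)} = 4 h^{2}$ ($q{\left(h \right)} = 2 h 2 h = 4 h^{2}$)
$R{\left(-10 \right)} \left(-67 + q{\left(B{\left(3 \cdot 1 \right)} \right)}\right) = 3 \left(-67 + 4 \left(8 \sqrt{3} \sqrt{3 \cdot 1}\right)^{2}\right) = 3 \left(-67 + 4 \left(8 \sqrt{3} \sqrt{3}\right)^{2}\right) = 3 \left(-67 + 4 \cdot 24^{2}\right) = 3 \left(-67 + 4 \cdot 576\right) = 3 \left(-67 + 2304\right) = 3 \cdot 2237 = 6711$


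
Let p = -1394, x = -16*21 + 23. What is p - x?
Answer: -1081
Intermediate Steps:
x = -313 (x = -336 + 23 = -313)
p - x = -1394 - 1*(-313) = -1394 + 313 = -1081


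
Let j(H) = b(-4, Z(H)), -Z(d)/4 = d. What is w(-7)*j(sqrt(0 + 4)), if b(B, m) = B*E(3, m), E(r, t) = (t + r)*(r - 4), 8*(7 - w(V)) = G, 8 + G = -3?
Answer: -335/2 ≈ -167.50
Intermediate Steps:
G = -11 (G = -8 - 3 = -11)
Z(d) = -4*d
w(V) = 67/8 (w(V) = 7 - 1/8*(-11) = 7 + 11/8 = 67/8)
E(r, t) = (-4 + r)*(r + t) (E(r, t) = (r + t)*(-4 + r) = (-4 + r)*(r + t))
b(B, m) = B*(-3 - m) (b(B, m) = B*(3**2 - 4*3 - 4*m + 3*m) = B*(9 - 12 - 4*m + 3*m) = B*(-3 - m))
j(H) = 12 - 16*H (j(H) = -1*(-4)*(3 - 4*H) = 12 - 16*H)
w(-7)*j(sqrt(0 + 4)) = 67*(12 - 16*sqrt(0 + 4))/8 = 67*(12 - 16*sqrt(4))/8 = 67*(12 - 16*2)/8 = 67*(12 - 32)/8 = (67/8)*(-20) = -335/2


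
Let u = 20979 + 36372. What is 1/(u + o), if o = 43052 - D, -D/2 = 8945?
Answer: 1/118293 ≈ 8.4536e-6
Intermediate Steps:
D = -17890 (D = -2*8945 = -17890)
u = 57351
o = 60942 (o = 43052 - 1*(-17890) = 43052 + 17890 = 60942)
1/(u + o) = 1/(57351 + 60942) = 1/118293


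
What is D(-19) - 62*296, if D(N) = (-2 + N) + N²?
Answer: -18012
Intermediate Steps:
D(N) = -2 + N + N²
D(-19) - 62*296 = (-2 - 19 + (-19)²) - 62*296 = (-2 - 19 + 361) - 18352 = 340 - 18352 = -18012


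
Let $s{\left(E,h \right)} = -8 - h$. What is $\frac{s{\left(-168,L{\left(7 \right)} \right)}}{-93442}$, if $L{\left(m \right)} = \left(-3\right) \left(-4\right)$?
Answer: $\frac{10}{46721} \approx 0.00021404$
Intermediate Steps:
$L{\left(m \right)} = 12$
$\frac{s{\left(-168,L{\left(7 \right)} \right)}}{-93442} = \frac{-8 - 12}{-93442} = \left(-8 - 12\right) \left(- \frac{1}{93442}\right) = \left(-20\right) \left(- \frac{1}{93442}\right) = \frac{10}{46721}$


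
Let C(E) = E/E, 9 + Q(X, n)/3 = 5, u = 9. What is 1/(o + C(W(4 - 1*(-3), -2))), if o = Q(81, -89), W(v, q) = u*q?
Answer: -1/11 ≈ -0.090909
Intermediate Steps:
Q(X, n) = -12 (Q(X, n) = -27 + 3*5 = -27 + 15 = -12)
W(v, q) = 9*q
C(E) = 1
o = -12
1/(o + C(W(4 - 1*(-3), -2))) = 1/(-12 + 1) = 1/(-11) = -1/11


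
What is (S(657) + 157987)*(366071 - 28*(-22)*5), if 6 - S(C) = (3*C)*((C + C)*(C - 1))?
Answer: -627118322482121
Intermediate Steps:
S(C) = 6 - 6*C²*(-1 + C) (S(C) = 6 - 3*C*(C + C)*(C - 1) = 6 - 3*C*(2*C)*(-1 + C) = 6 - 3*C*2*C*(-1 + C) = 6 - 6*C²*(-1 + C))
(S(657) + 157987)*(366071 - 28*(-22)*5) = ((6 - 6*657³ + 6*657²) + 157987)*(366071 - 28*(-22)*5) = ((6 - 6*283593393 + 6*431649) + 157987)*(366071 + 616*5) = ((6 - 1701560358 + 2589894) + 157987)*(366071 + 3080) = (-1698970458 + 157987)*369151 = -1698812471*369151 = -627118322482121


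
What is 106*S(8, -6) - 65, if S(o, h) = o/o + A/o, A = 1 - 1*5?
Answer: -12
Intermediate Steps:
A = -4 (A = 1 - 5 = -4)
S(o, h) = 1 - 4/o (S(o, h) = o/o - 4/o = 1 - 4/o)
106*S(8, -6) - 65 = 106*((-4 + 8)/8) - 65 = 106*((1/8)*4) - 65 = 106*(1/2) - 65 = 53 - 65 = -12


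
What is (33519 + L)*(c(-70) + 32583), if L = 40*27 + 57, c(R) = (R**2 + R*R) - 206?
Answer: 1461686112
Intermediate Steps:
c(R) = -206 + 2*R**2 (c(R) = (R**2 + R**2) - 206 = 2*R**2 - 206 = -206 + 2*R**2)
L = 1137 (L = 1080 + 57 = 1137)
(33519 + L)*(c(-70) + 32583) = (33519 + 1137)*((-206 + 2*(-70)**2) + 32583) = 34656*((-206 + 2*4900) + 32583) = 34656*((-206 + 9800) + 32583) = 34656*(9594 + 32583) = 34656*42177 = 1461686112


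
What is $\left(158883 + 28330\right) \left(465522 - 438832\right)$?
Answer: $4996714970$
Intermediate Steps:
$\left(158883 + 28330\right) \left(465522 - 438832\right) = 187213 \cdot 26690 = 4996714970$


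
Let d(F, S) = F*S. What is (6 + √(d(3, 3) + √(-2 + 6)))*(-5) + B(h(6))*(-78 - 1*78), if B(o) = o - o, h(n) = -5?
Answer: -30 - 5*√11 ≈ -46.583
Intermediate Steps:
B(o) = 0
(6 + √(d(3, 3) + √(-2 + 6)))*(-5) + B(h(6))*(-78 - 1*78) = (6 + √(3*3 + √(-2 + 6)))*(-5) + 0*(-78 - 1*78) = (6 + √(9 + √4))*(-5) + 0*(-78 - 78) = (6 + √(9 + 2))*(-5) + 0*(-156) = (6 + √11)*(-5) + 0 = (-30 - 5*√11) + 0 = -30 - 5*√11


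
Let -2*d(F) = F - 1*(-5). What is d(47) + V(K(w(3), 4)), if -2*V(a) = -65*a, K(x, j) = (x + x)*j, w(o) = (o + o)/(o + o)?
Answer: 234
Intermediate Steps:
w(o) = 1 (w(o) = (2*o)/((2*o)) = (2*o)*(1/(2*o)) = 1)
K(x, j) = 2*j*x (K(x, j) = (2*x)*j = 2*j*x)
V(a) = 65*a/2 (V(a) = -(-65)*a/2 = 65*a/2)
d(F) = -5/2 - F/2 (d(F) = -(F - 1*(-5))/2 = -(F + 5)/2 = -(5 + F)/2 = -5/2 - F/2)
d(47) + V(K(w(3), 4)) = (-5/2 - 1/2*47) + 65*(2*4*1)/2 = (-5/2 - 47/2) + (65/2)*8 = -26 + 260 = 234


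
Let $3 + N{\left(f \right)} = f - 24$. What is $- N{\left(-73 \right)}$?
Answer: $100$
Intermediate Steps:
$N{\left(f \right)} = -27 + f$ ($N{\left(f \right)} = -3 + \left(f - 24\right) = -3 + \left(-24 + f\right) = -27 + f$)
$- N{\left(-73 \right)} = - (-27 - 73) = \left(-1\right) \left(-100\right) = 100$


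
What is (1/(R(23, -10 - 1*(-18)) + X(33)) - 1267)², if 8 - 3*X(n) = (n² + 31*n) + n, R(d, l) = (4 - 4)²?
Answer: 7331000286724/4566769 ≈ 1.6053e+6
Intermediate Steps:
R(d, l) = 0 (R(d, l) = 0² = 0)
X(n) = 8/3 - 32*n/3 - n²/3 (X(n) = 8/3 - ((n² + 31*n) + n)/3 = 8/3 - (n² + 32*n)/3 = 8/3 + (-32*n/3 - n²/3) = 8/3 - 32*n/3 - n²/3)
(1/(R(23, -10 - 1*(-18)) + X(33)) - 1267)² = (1/(0 + (8/3 - 32/3*33 - ⅓*33²)) - 1267)² = (1/(0 + (8/3 - 352 - ⅓*1089)) - 1267)² = (1/(0 + (8/3 - 352 - 363)) - 1267)² = (1/(0 - 2137/3) - 1267)² = (1/(-2137/3) - 1267)² = (-3/2137 - 1267)² = (-2707582/2137)² = 7331000286724/4566769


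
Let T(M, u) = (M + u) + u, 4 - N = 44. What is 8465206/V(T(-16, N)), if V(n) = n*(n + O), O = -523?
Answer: 4232603/29712 ≈ 142.45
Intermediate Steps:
N = -40 (N = 4 - 1*44 = 4 - 44 = -40)
T(M, u) = M + 2*u
V(n) = n*(-523 + n) (V(n) = n*(n - 523) = n*(-523 + n))
8465206/V(T(-16, N)) = 8465206/(((-16 + 2*(-40))*(-523 + (-16 + 2*(-40))))) = 8465206/(((-16 - 80)*(-523 + (-16 - 80)))) = 8465206/((-96*(-523 - 96))) = 8465206/((-96*(-619))) = 8465206/59424 = 8465206*(1/59424) = 4232603/29712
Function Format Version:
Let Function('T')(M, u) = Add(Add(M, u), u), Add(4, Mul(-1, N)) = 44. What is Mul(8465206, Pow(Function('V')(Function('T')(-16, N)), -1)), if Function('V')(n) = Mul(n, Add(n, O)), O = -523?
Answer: Rational(4232603, 29712) ≈ 142.45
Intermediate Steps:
N = -40 (N = Add(4, Mul(-1, 44)) = Add(4, -44) = -40)
Function('T')(M, u) = Add(M, Mul(2, u))
Function('V')(n) = Mul(n, Add(-523, n)) (Function('V')(n) = Mul(n, Add(n, -523)) = Mul(n, Add(-523, n)))
Mul(8465206, Pow(Function('V')(Function('T')(-16, N)), -1)) = Mul(8465206, Pow(Mul(Add(-16, Mul(2, -40)), Add(-523, Add(-16, Mul(2, -40)))), -1)) = Mul(8465206, Pow(Mul(Add(-16, -80), Add(-523, Add(-16, -80))), -1)) = Mul(8465206, Pow(Mul(-96, Add(-523, -96)), -1)) = Mul(8465206, Pow(Mul(-96, -619), -1)) = Mul(8465206, Pow(59424, -1)) = Mul(8465206, Rational(1, 59424)) = Rational(4232603, 29712)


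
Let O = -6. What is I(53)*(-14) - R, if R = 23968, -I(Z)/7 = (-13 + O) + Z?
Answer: -20636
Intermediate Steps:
I(Z) = 133 - 7*Z (I(Z) = -7*((-13 - 6) + Z) = -7*(-19 + Z) = 133 - 7*Z)
I(53)*(-14) - R = (133 - 7*53)*(-14) - 1*23968 = (133 - 371)*(-14) - 23968 = -238*(-14) - 23968 = 3332 - 23968 = -20636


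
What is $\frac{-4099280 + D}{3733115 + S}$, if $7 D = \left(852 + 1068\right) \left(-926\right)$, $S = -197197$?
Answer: $- \frac{15236440}{12375713} \approx -1.2312$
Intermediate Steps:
$D = - \frac{1777920}{7}$ ($D = \frac{\left(852 + 1068\right) \left(-926\right)}{7} = \frac{1920 \left(-926\right)}{7} = \frac{1}{7} \left(-1777920\right) = - \frac{1777920}{7} \approx -2.5399 \cdot 10^{5}$)
$\frac{-4099280 + D}{3733115 + S} = \frac{-4099280 - \frac{1777920}{7}}{3733115 - 197197} = - \frac{30472880}{7 \cdot 3535918} = \left(- \frac{30472880}{7}\right) \frac{1}{3535918} = - \frac{15236440}{12375713}$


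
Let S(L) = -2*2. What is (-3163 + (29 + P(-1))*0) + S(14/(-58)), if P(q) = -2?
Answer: -3167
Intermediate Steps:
S(L) = -4
(-3163 + (29 + P(-1))*0) + S(14/(-58)) = (-3163 + (29 - 2)*0) - 4 = (-3163 + 27*0) - 4 = (-3163 + 0) - 4 = -3163 - 4 = -3167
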